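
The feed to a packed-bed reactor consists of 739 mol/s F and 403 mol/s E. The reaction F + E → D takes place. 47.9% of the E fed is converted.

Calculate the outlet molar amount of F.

E reacted = 0.479 × 403 = 193 mol/s; ν_E = −1, so ξ = 193/1 = 193 mol/s.
Outlet amounts (n = n₀ + ν ξ):
  F: 739 − 1(193) = 546
  E: 403 − 1(193) = 210
  D: 0 + 1(193) = 193

546 mol/s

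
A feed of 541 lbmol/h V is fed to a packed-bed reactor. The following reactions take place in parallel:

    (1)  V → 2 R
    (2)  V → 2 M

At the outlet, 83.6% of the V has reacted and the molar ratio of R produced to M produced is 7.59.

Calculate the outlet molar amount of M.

105 lbmol/h

Conversion of V: V consumed = 0.836 × 541 = 452.3 lbmol/h = 1ξ₁ + 1ξ₂.
Selectivity: 2ξ₁ / (2ξ₂) = 7.59 → ξ₁ = 7.59 ξ₂.
Substitute: (1·7.59 + 1) ξ₂ = 452.3 → ξ₂ = 52.65 lbmol/h, ξ₁ = 399.6 lbmol/h.
Outlet amounts (n = n₀ + Σ ν·ξ):
  V: 541 − 1(399.6) − 1(52.65) = 88.72
  R: 0 + 2(399.6) = 799.2
  M: 0 + 2(52.65) = 105.3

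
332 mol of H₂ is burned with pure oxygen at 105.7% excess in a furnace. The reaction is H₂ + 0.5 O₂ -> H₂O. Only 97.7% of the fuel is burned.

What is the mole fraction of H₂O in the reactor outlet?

Stoichiometric O₂ = 0.5 × 332 = 166 mol; O₂ fed = 166 × 2.057 = 341.5 mol.
Fuel reacted = 0.977 × 332 → ξ = 324.4 mol.
Outlet (n = n₀ + ν ξ):
  H₂: 332 − 1(324.4) = 7.636
  O₂: 341.5 − 0.5(324.4) = 179.3
  H₂O: 0 + 1(324.4) = 324.4
Total out = 511.3 mol; y_H₂O = 324.4 / 511.3 = 0.6344.

0.634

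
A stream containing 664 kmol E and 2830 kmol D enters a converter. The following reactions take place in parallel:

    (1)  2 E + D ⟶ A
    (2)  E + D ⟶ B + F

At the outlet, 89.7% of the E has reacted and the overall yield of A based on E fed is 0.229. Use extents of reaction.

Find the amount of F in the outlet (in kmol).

291 kmol

Yield of A: 1ξ₁ / 664 = 0.229 → ξ₁ = 152.1 kmol.
Conversion of E: 2ξ₁ + 1ξ₂ = 0.897 × 664 = 595.6 → ξ₂ = 291.5 kmol.
Outlet amounts (n = n₀ + Σ ν·ξ):
  E: 664 − 2(152.1) − 1(291.5) = 68.39
  D: 2830 − 1(152.1) − 1(291.5) = 2386
  A: 0 + 1(152.1) = 152.1
  B: 0 + 1(291.5) = 291.5
  F: 0 + 1(291.5) = 291.5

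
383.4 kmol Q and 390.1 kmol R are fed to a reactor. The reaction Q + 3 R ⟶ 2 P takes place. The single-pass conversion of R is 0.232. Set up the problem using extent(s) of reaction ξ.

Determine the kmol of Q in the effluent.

353 kmol

R reacted = 0.232 × 390.1 = 90.5 kmol; ν_R = −3, so ξ = 90.5/3 = 30.17 kmol.
Outlet amounts (n = n₀ + ν ξ):
  Q: 383.4 − 1(30.17) = 353.2
  R: 390.1 − 3(30.17) = 299.6
  P: 0 + 2(30.17) = 60.34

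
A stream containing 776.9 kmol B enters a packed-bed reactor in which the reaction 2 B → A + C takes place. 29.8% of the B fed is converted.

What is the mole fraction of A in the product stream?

0.149

B reacted = 0.298 × 776.9 = 231.5 kmol; ν_B = −2, so ξ = 231.5/2 = 115.8 kmol.
Outlet amounts (n = n₀ + ν ξ):
  B: 776.9 − 2(115.8) = 545.4
  A: 0 + 1(115.8) = 115.8
  C: 0 + 1(115.8) = 115.8
Total out = 776.9 kmol; y_A = 115.8 / 776.9 = 0.149.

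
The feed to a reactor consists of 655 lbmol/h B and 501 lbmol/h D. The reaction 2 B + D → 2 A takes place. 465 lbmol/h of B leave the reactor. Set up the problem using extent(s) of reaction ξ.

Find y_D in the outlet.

For B: n = n₀ − 2ξ → 465 = 655 − 2ξ, giving ξ = 95 lbmol/h.
Outlet amounts (n = n₀ + ν ξ):
  B: 655 − 2(95) = 465
  D: 501 − 1(95) = 406
  A: 0 + 2(95) = 190
Total out = 1061 lbmol/h; y_D = 406 / 1061 = 0.3827.

0.383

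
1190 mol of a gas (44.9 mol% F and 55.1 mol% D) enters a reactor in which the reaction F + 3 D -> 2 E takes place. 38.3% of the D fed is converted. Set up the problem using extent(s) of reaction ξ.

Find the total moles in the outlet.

D reacted = 0.383 × 655.7 = 251.1 mol; ν_D = −3, so ξ = 251.1/3 = 83.71 mol.
Outlet amounts (n = n₀ + ν ξ):
  F: 534.3 − 1(83.71) = 450.6
  D: 655.7 − 3(83.71) = 404.6
  E: 0 + 2(83.71) = 167.4
Total out = 450.6 + 404.6 + 167.4 = 1023 mol.

1020 mol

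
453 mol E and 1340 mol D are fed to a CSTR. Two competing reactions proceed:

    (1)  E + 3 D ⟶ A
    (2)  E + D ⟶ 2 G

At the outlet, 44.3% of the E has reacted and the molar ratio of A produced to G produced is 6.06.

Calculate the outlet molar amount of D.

Conversion of E: E consumed = 0.443 × 453 = 200.7 mol = 1ξ₁ + 1ξ₂.
Selectivity: 1ξ₁ / (2ξ₂) = 6.06 → ξ₁ = 12.12 ξ₂.
Substitute: (1·12.12 + 1) ξ₂ = 200.7 → ξ₂ = 15.3 mol, ξ₁ = 185.4 mol.
Outlet amounts (n = n₀ + Σ ν·ξ):
  E: 453 − 1(185.4) − 1(15.3) = 252.3
  D: 1340 − 3(185.4) − 1(15.3) = 768.6
  A: 0 + 1(185.4) = 185.4
  G: 0 + 2(15.3) = 30.59

769 mol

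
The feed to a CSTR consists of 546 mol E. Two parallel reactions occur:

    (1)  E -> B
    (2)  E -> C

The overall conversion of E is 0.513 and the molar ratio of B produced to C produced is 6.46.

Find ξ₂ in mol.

ξ₂ = 37.5 mol

Conversion of E: E consumed = 0.513 × 546 = 280.1 mol = 1ξ₁ + 1ξ₂.
Selectivity: 1ξ₁ / (1ξ₂) = 6.46 → ξ₁ = 6.46 ξ₂.
Substitute: (1·6.46 + 1) ξ₂ = 280.1 → ξ₂ = 37.55 mol, ξ₁ = 242.6 mol.
Outlet amounts (n = n₀ + Σ ν·ξ):
  E: 546 − 1(242.6) − 1(37.55) = 265.9
  B: 0 + 1(242.6) = 242.6
  C: 0 + 1(37.55) = 37.55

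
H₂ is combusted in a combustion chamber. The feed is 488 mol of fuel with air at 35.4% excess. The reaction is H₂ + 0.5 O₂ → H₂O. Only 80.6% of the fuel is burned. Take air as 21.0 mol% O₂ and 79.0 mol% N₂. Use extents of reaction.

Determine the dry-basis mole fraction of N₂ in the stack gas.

0.845

Stoichiometric O₂ = 0.5 × 488 = 244 mol; O₂ fed = 244 × 1.354 = 330.4 mol.
N₂ fed = 330.4 × 79/21 = 1243 mol.
Fuel reacted = 0.806 × 488 → ξ = 393.3 mol.
Outlet (n = n₀ + ν ξ):
  H₂: 488 − 1(393.3) = 94.67
  O₂: 330.4 − 0.5(393.3) = 133.7
  N₂: 1243 (inert)
  H₂O: 0 + 1(393.3) = 393.3
Dry total = 1471 mol; y_N₂ (dry) = 1243 / 1471 = 0.8448.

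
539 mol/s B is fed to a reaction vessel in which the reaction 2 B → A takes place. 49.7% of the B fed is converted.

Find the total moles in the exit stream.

B reacted = 0.497 × 539 = 267.9 mol/s; ν_B = −2, so ξ = 267.9/2 = 133.9 mol/s.
Outlet amounts (n = n₀ + ν ξ):
  B: 539 − 2(133.9) = 271.1
  A: 0 + 1(133.9) = 133.9
Total out = 271.1 + 133.9 = 405.1 mol/s.

405 mol/s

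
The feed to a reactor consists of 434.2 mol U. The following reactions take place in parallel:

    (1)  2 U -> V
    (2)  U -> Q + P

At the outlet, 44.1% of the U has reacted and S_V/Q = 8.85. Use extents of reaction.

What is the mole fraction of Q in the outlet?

Conversion of U: U consumed = 0.441 × 434.2 = 191.5 mol = 2ξ₁ + 1ξ₂.
Selectivity: 1ξ₁ / (1ξ₂) = 8.85 → ξ₁ = 8.85 ξ₂.
Substitute: (2·8.85 + 1) ξ₂ = 191.5 → ξ₂ = 10.24 mol, ξ₁ = 90.62 mol.
Outlet amounts (n = n₀ + Σ ν·ξ):
  U: 434.2 − 2(90.62) − 1(10.24) = 242.7
  V: 0 + 1(90.62) = 90.62
  Q: 0 + 1(10.24) = 10.24
  P: 0 + 1(10.24) = 10.24
Total out = 353.8 mol; y_Q = 10.24 / 353.8 = 0.02894.

0.0289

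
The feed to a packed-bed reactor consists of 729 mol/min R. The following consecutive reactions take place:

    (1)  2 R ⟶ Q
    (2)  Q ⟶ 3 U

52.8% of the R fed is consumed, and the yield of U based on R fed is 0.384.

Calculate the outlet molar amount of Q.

99.1 mol/min

Conversion of R: R consumed = 2ξ₁ = 0.528 × 729 → ξ₁ = 192.5 mol/min.
Yield of U: 3ξ₂ / 729 = 0.384 → ξ₂ = 93.31 mol/min.
Outlet amounts (n = n₀ + Σ ν·ξ):
  R: 729 − 2(192.5) = 344.1
  Q: 0 + 1(192.5) − 1(93.31) = 99.14
  U: 0 + 3(93.31) = 279.9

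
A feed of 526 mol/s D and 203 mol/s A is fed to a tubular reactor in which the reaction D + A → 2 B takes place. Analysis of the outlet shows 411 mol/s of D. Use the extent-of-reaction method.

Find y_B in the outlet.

0.316

For D: n = n₀ − 1ξ → 411 = 526 − 1ξ, giving ξ = 115 mol/s.
Outlet amounts (n = n₀ + ν ξ):
  D: 526 − 1(115) = 411
  A: 203 − 1(115) = 88
  B: 0 + 2(115) = 230
Total out = 729 mol/s; y_B = 230 / 729 = 0.3155.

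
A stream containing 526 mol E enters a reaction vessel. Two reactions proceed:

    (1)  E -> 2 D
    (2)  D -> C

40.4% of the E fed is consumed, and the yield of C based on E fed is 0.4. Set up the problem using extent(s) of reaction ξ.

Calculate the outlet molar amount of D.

215 mol

Conversion of E: E consumed = 1ξ₁ = 0.404 × 526 → ξ₁ = 212.5 mol.
Yield of C: 1ξ₂ / 526 = 0.4 → ξ₂ = 210.4 mol.
Outlet amounts (n = n₀ + Σ ν·ξ):
  E: 526 − 1(212.5) = 313.5
  D: 0 + 2(212.5) − 1(210.4) = 214.6
  C: 0 + 1(210.4) = 210.4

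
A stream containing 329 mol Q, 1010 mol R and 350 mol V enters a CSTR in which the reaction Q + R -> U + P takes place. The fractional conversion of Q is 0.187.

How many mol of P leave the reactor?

61.5 mol

Q reacted = 0.187 × 329 = 61.52 mol; ν_Q = −1, so ξ = 61.52/1 = 61.52 mol.
Outlet amounts (n = n₀ + ν ξ):
  Q: 329 − 1(61.52) = 267.5
  R: 1010 − 1(61.52) = 948.5
  U: 0 + 1(61.52) = 61.52
  P: 0 + 1(61.52) = 61.52
  V: 350 (inert)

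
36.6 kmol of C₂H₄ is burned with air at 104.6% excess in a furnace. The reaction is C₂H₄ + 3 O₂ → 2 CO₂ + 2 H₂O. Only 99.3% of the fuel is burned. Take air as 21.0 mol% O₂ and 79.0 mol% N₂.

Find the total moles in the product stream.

1110 kmol

Stoichiometric O₂ = 3 × 36.6 = 109.8 kmol; O₂ fed = 109.8 × 2.046 = 224.7 kmol.
N₂ fed = 224.7 × 79/21 = 845.1 kmol.
Fuel reacted = 0.993 × 36.6 → ξ = 36.34 kmol.
Outlet (n = n₀ + ν ξ):
  C₂H₄: 36.6 − 1(36.34) = 0.2562
  O₂: 224.7 − 3(36.34) = 115.6
  N₂: 845.1 (inert)
  CO₂: 0 + 2(36.34) = 72.69
  H₂O: 0 + 2(36.34) = 72.69
Total out = 0.2562 + 115.6 + 845.1 + 72.69 + 72.69 = 1106 kmol.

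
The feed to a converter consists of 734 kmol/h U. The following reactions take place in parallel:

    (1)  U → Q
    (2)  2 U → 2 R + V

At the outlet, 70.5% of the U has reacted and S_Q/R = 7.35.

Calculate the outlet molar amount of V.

Conversion of U: U consumed = 0.705 × 734 = 517.5 kmol/h = 1ξ₁ + 2ξ₂.
Selectivity: 1ξ₁ / (2ξ₂) = 7.35 → ξ₁ = 14.7 ξ₂.
Substitute: (1·14.7 + 2) ξ₂ = 517.5 → ξ₂ = 30.99 kmol/h, ξ₁ = 455.5 kmol/h.
Outlet amounts (n = n₀ + Σ ν·ξ):
  U: 734 − 1(455.5) − 2(30.99) = 216.5
  Q: 0 + 1(455.5) = 455.5
  R: 0 + 2(30.99) = 61.97
  V: 0 + 1(30.99) = 30.99

31 kmol/h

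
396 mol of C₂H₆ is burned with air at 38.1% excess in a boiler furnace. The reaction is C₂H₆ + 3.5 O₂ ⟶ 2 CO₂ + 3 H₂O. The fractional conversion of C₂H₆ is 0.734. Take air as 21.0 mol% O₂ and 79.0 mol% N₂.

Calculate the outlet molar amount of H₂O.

872 mol

Stoichiometric O₂ = 3.5 × 396 = 1386 mol; O₂ fed = 1386 × 1.381 = 1914 mol.
N₂ fed = 1914 × 79/21 = 7201 mol.
Fuel reacted = 0.734 × 396 → ξ = 290.7 mol.
Outlet (n = n₀ + ν ξ):
  C₂H₆: 396 − 1(290.7) = 105.3
  O₂: 1914 − 3.5(290.7) = 896.7
  N₂: 7201 (inert)
  CO₂: 0 + 2(290.7) = 581.3
  H₂O: 0 + 3(290.7) = 872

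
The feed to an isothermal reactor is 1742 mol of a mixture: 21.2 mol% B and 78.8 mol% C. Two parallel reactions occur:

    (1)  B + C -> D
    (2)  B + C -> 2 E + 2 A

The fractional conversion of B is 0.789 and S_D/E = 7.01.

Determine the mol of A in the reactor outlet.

Conversion of B: B consumed = 0.789 × 369.3 = 291.4 mol = 1ξ₁ + 1ξ₂.
Selectivity: 1ξ₁ / (2ξ₂) = 7.01 → ξ₁ = 14.02 ξ₂.
Substitute: (1·14.02 + 1) ξ₂ = 291.4 → ξ₂ = 19.4 mol, ξ₁ = 272 mol.
Outlet amounts (n = n₀ + Σ ν·ξ):
  B: 369.3 − 1(272) − 1(19.4) = 77.92
  C: 1373 − 1(272) − 1(19.4) = 1081
  D: 0 + 1(272) = 272
  E: 0 + 2(19.4) = 38.8
  A: 0 + 2(19.4) = 38.8

38.8 mol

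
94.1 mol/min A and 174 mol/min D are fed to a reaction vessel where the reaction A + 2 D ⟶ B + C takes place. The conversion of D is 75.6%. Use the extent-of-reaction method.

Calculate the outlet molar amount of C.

D reacted = 0.756 × 174 = 131.5 mol/min; ν_D = −2, so ξ = 131.5/2 = 65.77 mol/min.
Outlet amounts (n = n₀ + ν ξ):
  A: 94.1 − 1(65.77) = 28.33
  D: 174 − 2(65.77) = 42.46
  B: 0 + 1(65.77) = 65.77
  C: 0 + 1(65.77) = 65.77

65.8 mol/min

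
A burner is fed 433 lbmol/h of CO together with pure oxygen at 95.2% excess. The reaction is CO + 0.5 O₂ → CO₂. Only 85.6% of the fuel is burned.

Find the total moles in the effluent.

Stoichiometric O₂ = 0.5 × 433 = 216.5 lbmol/h; O₂ fed = 216.5 × 1.952 = 422.6 lbmol/h.
Fuel reacted = 0.856 × 433 → ξ = 370.6 lbmol/h.
Outlet (n = n₀ + ν ξ):
  CO: 433 − 1(370.6) = 62.35
  O₂: 422.6 − 0.5(370.6) = 237.3
  CO₂: 0 + 1(370.6) = 370.6
Total out = 62.35 + 237.3 + 370.6 = 670.3 lbmol/h.

670 lbmol/h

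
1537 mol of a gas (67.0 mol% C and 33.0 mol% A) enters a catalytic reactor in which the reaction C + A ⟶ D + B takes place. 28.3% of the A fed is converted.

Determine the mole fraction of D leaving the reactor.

0.0934

A reacted = 0.283 × 507.2 = 143.5 mol; ν_A = −1, so ξ = 143.5/1 = 143.5 mol.
Outlet amounts (n = n₀ + ν ξ):
  C: 1030 − 1(143.5) = 886.2
  A: 507.2 − 1(143.5) = 363.7
  D: 0 + 1(143.5) = 143.5
  B: 0 + 1(143.5) = 143.5
Total out = 1537 mol; y_D = 143.5 / 1537 = 0.09339.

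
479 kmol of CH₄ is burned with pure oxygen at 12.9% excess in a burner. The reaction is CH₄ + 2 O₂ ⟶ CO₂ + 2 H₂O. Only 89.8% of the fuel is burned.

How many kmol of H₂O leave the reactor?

860 kmol

Stoichiometric O₂ = 2 × 479 = 958 kmol; O₂ fed = 958 × 1.129 = 1082 kmol.
Fuel reacted = 0.898 × 479 → ξ = 430.1 kmol.
Outlet (n = n₀ + ν ξ):
  CH₄: 479 − 1(430.1) = 48.86
  O₂: 1082 − 2(430.1) = 221.3
  CO₂: 0 + 1(430.1) = 430.1
  H₂O: 0 + 2(430.1) = 860.3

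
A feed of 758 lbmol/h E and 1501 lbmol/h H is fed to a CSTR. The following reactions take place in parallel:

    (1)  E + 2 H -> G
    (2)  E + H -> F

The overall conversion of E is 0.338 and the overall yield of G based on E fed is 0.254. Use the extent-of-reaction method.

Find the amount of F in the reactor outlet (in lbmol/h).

Yield of G: 1ξ₁ / 758 = 0.254 → ξ₁ = 192.5 lbmol/h.
Conversion of E: 1ξ₁ + 1ξ₂ = 0.338 × 758 = 256.2 → ξ₂ = 63.67 lbmol/h.
Outlet amounts (n = n₀ + Σ ν·ξ):
  E: 758 − 1(192.5) − 1(63.67) = 501.8
  H: 1501 − 2(192.5) − 1(63.67) = 1052
  G: 0 + 1(192.5) = 192.5
  F: 0 + 1(63.67) = 63.67

63.7 lbmol/h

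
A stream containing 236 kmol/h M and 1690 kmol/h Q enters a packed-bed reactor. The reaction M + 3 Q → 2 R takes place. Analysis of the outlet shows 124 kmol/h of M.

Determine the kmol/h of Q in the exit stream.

For M: n = n₀ − 1ξ → 124 = 236 − 1ξ, giving ξ = 112 kmol/h.
Outlet amounts (n = n₀ + ν ξ):
  M: 236 − 1(112) = 124
  Q: 1690 − 3(112) = 1354
  R: 0 + 2(112) = 224

1350 kmol/h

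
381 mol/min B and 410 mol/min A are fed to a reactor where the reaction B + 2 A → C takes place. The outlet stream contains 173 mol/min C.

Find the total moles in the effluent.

445 mol/min

For C: n = n₀ + 1ξ → 173 = 0 + 1ξ, giving ξ = 173 mol/min.
Outlet amounts (n = n₀ + ν ξ):
  B: 381 − 1(173) = 208
  A: 410 − 2(173) = 64
  C: 0 + 1(173) = 173
Total out = 208 + 64 + 173 = 445 mol/min.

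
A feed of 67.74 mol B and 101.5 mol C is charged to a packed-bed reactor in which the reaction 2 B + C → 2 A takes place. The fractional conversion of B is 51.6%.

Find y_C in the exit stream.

B reacted = 0.516 × 67.74 = 34.95 mol; ν_B = −2, so ξ = 34.95/2 = 17.48 mol.
Outlet amounts (n = n₀ + ν ξ):
  B: 67.74 − 2(17.48) = 32.79
  C: 101.5 − 1(17.48) = 84.02
  A: 0 + 2(17.48) = 34.95
Total out = 151.8 mol; y_C = 84.02 / 151.8 = 0.5536.

0.554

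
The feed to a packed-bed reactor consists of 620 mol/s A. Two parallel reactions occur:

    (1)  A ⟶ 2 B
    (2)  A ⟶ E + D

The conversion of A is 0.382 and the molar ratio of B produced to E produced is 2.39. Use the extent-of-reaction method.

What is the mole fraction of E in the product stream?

0.126

Conversion of A: A consumed = 0.382 × 620 = 236.8 mol/s = 1ξ₁ + 1ξ₂.
Selectivity: 2ξ₁ / (1ξ₂) = 2.39 → ξ₁ = 1.195 ξ₂.
Substitute: (1·1.195 + 1) ξ₂ = 236.8 → ξ₂ = 107.9 mol/s, ξ₁ = 128.9 mol/s.
Outlet amounts (n = n₀ + Σ ν·ξ):
  A: 620 − 1(128.9) − 1(107.9) = 383.2
  B: 0 + 2(128.9) = 257.9
  E: 0 + 1(107.9) = 107.9
  D: 0 + 1(107.9) = 107.9
Total out = 856.8 mol/s; y_E = 107.9 / 856.8 = 0.1259.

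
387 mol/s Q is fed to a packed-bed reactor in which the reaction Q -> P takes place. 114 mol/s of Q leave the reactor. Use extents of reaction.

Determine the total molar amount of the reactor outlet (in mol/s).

For Q: n = n₀ − 1ξ → 114 = 387 − 1ξ, giving ξ = 273 mol/s.
Outlet amounts (n = n₀ + ν ξ):
  Q: 387 − 1(273) = 114
  P: 0 + 1(273) = 273
Total out = 114 + 273 = 387 mol/s.

387 mol/s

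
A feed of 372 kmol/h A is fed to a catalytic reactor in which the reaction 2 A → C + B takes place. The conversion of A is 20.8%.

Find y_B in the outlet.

A reacted = 0.208 × 372 = 77.38 kmol/h; ν_A = −2, so ξ = 77.38/2 = 38.69 kmol/h.
Outlet amounts (n = n₀ + ν ξ):
  A: 372 − 2(38.69) = 294.6
  C: 0 + 1(38.69) = 38.69
  B: 0 + 1(38.69) = 38.69
Total out = 372 kmol/h; y_B = 38.69 / 372 = 0.104.

0.104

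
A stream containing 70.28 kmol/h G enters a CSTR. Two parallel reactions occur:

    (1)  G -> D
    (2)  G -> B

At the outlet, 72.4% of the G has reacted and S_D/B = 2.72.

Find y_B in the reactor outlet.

0.195

Conversion of G: G consumed = 0.724 × 70.28 = 50.88 kmol/h = 1ξ₁ + 1ξ₂.
Selectivity: 1ξ₁ / (1ξ₂) = 2.72 → ξ₁ = 2.72 ξ₂.
Substitute: (1·2.72 + 1) ξ₂ = 50.88 → ξ₂ = 13.68 kmol/h, ξ₁ = 37.2 kmol/h.
Outlet amounts (n = n₀ + Σ ν·ξ):
  G: 70.28 − 1(37.2) − 1(13.68) = 19.4
  D: 0 + 1(37.2) = 37.2
  B: 0 + 1(13.68) = 13.68
Total out = 70.28 kmol/h; y_B = 13.68 / 70.28 = 0.1946.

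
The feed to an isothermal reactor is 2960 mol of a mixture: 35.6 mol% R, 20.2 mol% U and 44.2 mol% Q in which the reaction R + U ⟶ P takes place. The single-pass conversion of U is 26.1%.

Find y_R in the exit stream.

U reacted = 0.261 × 597.9 = 156.1 mol; ν_U = −1, so ξ = 156.1/1 = 156.1 mol.
Outlet amounts (n = n₀ + ν ξ):
  R: 1054 − 1(156.1) = 897.7
  U: 597.9 − 1(156.1) = 441.9
  P: 0 + 1(156.1) = 156.1
  Q: 1308 (inert)
Total out = 2804 mol; y_R = 897.7 / 2804 = 0.3202.

0.32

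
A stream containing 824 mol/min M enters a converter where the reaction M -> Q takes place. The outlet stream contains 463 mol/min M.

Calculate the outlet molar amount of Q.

For M: n = n₀ − 1ξ → 463 = 824 − 1ξ, giving ξ = 361 mol/min.
Outlet amounts (n = n₀ + ν ξ):
  M: 824 − 1(361) = 463
  Q: 0 + 1(361) = 361

361 mol/min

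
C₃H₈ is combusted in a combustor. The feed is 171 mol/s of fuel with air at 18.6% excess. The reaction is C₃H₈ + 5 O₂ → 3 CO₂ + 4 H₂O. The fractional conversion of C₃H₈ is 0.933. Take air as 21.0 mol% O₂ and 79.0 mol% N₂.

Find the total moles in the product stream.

5160 mol/s

Stoichiometric O₂ = 5 × 171 = 855 mol/s; O₂ fed = 855 × 1.186 = 1014 mol/s.
N₂ fed = 1014 × 79/21 = 3815 mol/s.
Fuel reacted = 0.933 × 171 → ξ = 159.5 mol/s.
Outlet (n = n₀ + ν ξ):
  C₃H₈: 171 − 1(159.5) = 11.46
  O₂: 1014 − 5(159.5) = 216.3
  N₂: 3815 (inert)
  CO₂: 0 + 3(159.5) = 478.6
  H₂O: 0 + 4(159.5) = 638.2
Total out = 11.46 + 216.3 + 3815 + 478.6 + 638.2 = 5159 mol/s.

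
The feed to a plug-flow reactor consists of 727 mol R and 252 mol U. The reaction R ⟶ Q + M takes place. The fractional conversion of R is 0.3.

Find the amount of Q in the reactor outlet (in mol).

218 mol

R reacted = 0.3 × 727 = 218.1 mol; ν_R = −1, so ξ = 218.1/1 = 218.1 mol.
Outlet amounts (n = n₀ + ν ξ):
  R: 727 − 1(218.1) = 508.9
  Q: 0 + 1(218.1) = 218.1
  M: 0 + 1(218.1) = 218.1
  U: 252 (inert)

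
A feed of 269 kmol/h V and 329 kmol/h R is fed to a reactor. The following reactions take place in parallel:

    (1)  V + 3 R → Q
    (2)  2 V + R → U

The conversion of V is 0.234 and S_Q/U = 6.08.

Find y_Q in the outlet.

Conversion of V: V consumed = 0.234 × 269 = 62.95 kmol/h = 1ξ₁ + 2ξ₂.
Selectivity: 1ξ₁ / (1ξ₂) = 6.08 → ξ₁ = 6.08 ξ₂.
Substitute: (1·6.08 + 2) ξ₂ = 62.95 → ξ₂ = 7.79 kmol/h, ξ₁ = 47.37 kmol/h.
Outlet amounts (n = n₀ + Σ ν·ξ):
  V: 269 − 1(47.37) − 2(7.79) = 206.1
  R: 329 − 3(47.37) − 1(7.79) = 179.1
  Q: 0 + 1(47.37) = 47.37
  U: 0 + 1(7.79) = 7.79
Total out = 440.3 kmol/h; y_Q = 47.37 / 440.3 = 0.1076.

0.108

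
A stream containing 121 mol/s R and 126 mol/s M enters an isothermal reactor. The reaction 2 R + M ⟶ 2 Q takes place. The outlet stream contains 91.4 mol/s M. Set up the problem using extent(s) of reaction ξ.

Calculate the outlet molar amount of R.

51.8 mol/s

For M: n = n₀ − 1ξ → 91.4 = 126 − 1ξ, giving ξ = 34.6 mol/s.
Outlet amounts (n = n₀ + ν ξ):
  R: 121 − 2(34.6) = 51.8
  M: 126 − 1(34.6) = 91.4
  Q: 0 + 2(34.6) = 69.2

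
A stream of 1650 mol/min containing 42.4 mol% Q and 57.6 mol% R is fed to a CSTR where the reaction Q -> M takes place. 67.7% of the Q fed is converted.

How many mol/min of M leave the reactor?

Q reacted = 0.677 × 699.6 = 473.6 mol/min; ν_Q = −1, so ξ = 473.6/1 = 473.6 mol/min.
Outlet amounts (n = n₀ + ν ξ):
  Q: 699.6 − 1(473.6) = 226
  M: 0 + 1(473.6) = 473.6
  R: 950.4 (inert)

474 mol/min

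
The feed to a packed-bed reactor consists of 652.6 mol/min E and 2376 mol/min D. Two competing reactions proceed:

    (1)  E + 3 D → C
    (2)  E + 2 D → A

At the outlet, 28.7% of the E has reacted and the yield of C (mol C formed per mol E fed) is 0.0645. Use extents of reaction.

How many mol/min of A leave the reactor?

145 mol/min

Yield of C: 1ξ₁ / 652.6 = 0.0645 → ξ₁ = 42.09 mol/min.
Conversion of E: 1ξ₁ + 1ξ₂ = 0.287 × 652.6 = 187.3 → ξ₂ = 145.2 mol/min.
Outlet amounts (n = n₀ + Σ ν·ξ):
  E: 652.6 − 1(42.09) − 1(145.2) = 465.3
  D: 2376 − 3(42.09) − 2(145.2) = 1959
  C: 0 + 1(42.09) = 42.09
  A: 0 + 1(145.2) = 145.2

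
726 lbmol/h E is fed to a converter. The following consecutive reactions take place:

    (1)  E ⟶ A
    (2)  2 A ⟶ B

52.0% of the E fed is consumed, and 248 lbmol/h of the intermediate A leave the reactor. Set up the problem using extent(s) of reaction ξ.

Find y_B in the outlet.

Conversion of E: E consumed = 1ξ₁ = 0.52 × 726 → ξ₁ = 377.5 lbmol/h.
A balance: n_A = 0 + 1ξ₁ − 2ξ₂ = 248 → ξ₂ = (1·377.5 − 248)/2 = 64.76 lbmol/h.
Outlet amounts (n = n₀ + Σ ν·ξ):
  E: 726 − 1(377.5) = 348.5
  A: 0 + 1(377.5) − 2(64.76) = 248
  B: 0 + 1(64.76) = 64.76
Total out = 661.2 lbmol/h; y_B = 64.76 / 661.2 = 0.09794.

0.0979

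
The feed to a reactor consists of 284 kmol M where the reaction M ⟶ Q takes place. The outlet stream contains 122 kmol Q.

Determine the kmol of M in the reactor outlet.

162 kmol

For Q: n = n₀ + 1ξ → 122 = 0 + 1ξ, giving ξ = 122 kmol.
Outlet amounts (n = n₀ + ν ξ):
  M: 284 − 1(122) = 162
  Q: 0 + 1(122) = 122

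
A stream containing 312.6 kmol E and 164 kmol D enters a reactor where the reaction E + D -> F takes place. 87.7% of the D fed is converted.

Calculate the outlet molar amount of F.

D reacted = 0.877 × 164 = 143.8 kmol; ν_D = −1, so ξ = 143.8/1 = 143.8 kmol.
Outlet amounts (n = n₀ + ν ξ):
  E: 312.6 − 1(143.8) = 168.8
  D: 164 − 1(143.8) = 20.17
  F: 0 + 1(143.8) = 143.8

144 kmol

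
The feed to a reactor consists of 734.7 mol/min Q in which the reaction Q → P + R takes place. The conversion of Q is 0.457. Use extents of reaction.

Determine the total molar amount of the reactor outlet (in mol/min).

Q reacted = 0.457 × 734.7 = 335.8 mol/min; ν_Q = −1, so ξ = 335.8/1 = 335.8 mol/min.
Outlet amounts (n = n₀ + ν ξ):
  Q: 734.7 − 1(335.8) = 398.9
  P: 0 + 1(335.8) = 335.8
  R: 0 + 1(335.8) = 335.8
Total out = 398.9 + 335.8 + 335.8 = 1070 mol/min.

1070 mol/min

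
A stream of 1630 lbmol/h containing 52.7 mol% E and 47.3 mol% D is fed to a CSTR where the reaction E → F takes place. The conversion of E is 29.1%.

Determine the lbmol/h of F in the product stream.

250 lbmol/h

E reacted = 0.291 × 859 = 250 lbmol/h; ν_E = −1, so ξ = 250/1 = 250 lbmol/h.
Outlet amounts (n = n₀ + ν ξ):
  E: 859 − 1(250) = 609
  F: 0 + 1(250) = 250
  D: 771 (inert)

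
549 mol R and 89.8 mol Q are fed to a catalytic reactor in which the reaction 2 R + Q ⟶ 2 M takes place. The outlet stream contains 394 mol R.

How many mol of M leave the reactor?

155 mol

For R: n = n₀ − 2ξ → 394 = 549 − 2ξ, giving ξ = 77.5 mol.
Outlet amounts (n = n₀ + ν ξ):
  R: 549 − 2(77.5) = 394
  Q: 89.8 − 1(77.5) = 12.3
  M: 0 + 2(77.5) = 155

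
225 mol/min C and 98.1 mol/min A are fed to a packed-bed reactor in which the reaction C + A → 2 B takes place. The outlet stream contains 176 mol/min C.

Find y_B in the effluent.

For C: n = n₀ − 1ξ → 176 = 225 − 1ξ, giving ξ = 49 mol/min.
Outlet amounts (n = n₀ + ν ξ):
  C: 225 − 1(49) = 176
  A: 98.1 − 1(49) = 49.1
  B: 0 + 2(49) = 98
Total out = 323.1 mol/min; y_B = 98 / 323.1 = 0.3033.

0.303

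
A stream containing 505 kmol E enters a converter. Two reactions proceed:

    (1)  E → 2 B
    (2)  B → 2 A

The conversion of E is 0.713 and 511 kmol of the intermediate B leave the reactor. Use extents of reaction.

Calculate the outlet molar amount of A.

Conversion of E: E consumed = 1ξ₁ = 0.713 × 505 → ξ₁ = 360.1 kmol.
B balance: n_B = 0 + 2ξ₁ − 1ξ₂ = 511 → ξ₂ = (2·360.1 − 511)/1 = 209.1 kmol.
Outlet amounts (n = n₀ + Σ ν·ξ):
  E: 505 − 1(360.1) = 144.9
  B: 0 + 2(360.1) − 1(209.1) = 511
  A: 0 + 2(209.1) = 418.3

418 kmol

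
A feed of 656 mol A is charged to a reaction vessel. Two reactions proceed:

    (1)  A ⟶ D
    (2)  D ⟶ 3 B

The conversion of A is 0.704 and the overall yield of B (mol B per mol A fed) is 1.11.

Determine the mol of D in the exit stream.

Conversion of A: A consumed = 1ξ₁ = 0.704 × 656 → ξ₁ = 461.8 mol.
Yield of B: 3ξ₂ / 656 = 1.11 → ξ₂ = 242.7 mol.
Outlet amounts (n = n₀ + Σ ν·ξ):
  A: 656 − 1(461.8) = 194.2
  D: 0 + 1(461.8) − 1(242.7) = 219.1
  B: 0 + 3(242.7) = 728.2

219 mol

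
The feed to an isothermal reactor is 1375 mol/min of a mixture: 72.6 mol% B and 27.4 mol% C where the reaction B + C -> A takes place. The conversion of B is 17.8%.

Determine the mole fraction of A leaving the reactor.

B reacted = 0.178 × 998.2 = 177.7 mol/min; ν_B = −1, so ξ = 177.7/1 = 177.7 mol/min.
Outlet amounts (n = n₀ + ν ξ):
  B: 998.2 − 1(177.7) = 820.6
  C: 376.8 − 1(177.7) = 199.1
  A: 0 + 1(177.7) = 177.7
Total out = 1197 mol/min; y_A = 177.7 / 1197 = 0.1484.

0.148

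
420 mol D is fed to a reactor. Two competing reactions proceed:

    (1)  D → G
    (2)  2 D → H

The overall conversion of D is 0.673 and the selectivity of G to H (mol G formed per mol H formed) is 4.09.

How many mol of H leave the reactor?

Conversion of D: D consumed = 0.673 × 420 = 282.7 mol = 1ξ₁ + 2ξ₂.
Selectivity: 1ξ₁ / (1ξ₂) = 4.09 → ξ₁ = 4.09 ξ₂.
Substitute: (1·4.09 + 2) ξ₂ = 282.7 → ξ₂ = 46.41 mol, ξ₁ = 189.8 mol.
Outlet amounts (n = n₀ + Σ ν·ξ):
  D: 420 − 1(189.8) − 2(46.41) = 137.3
  G: 0 + 1(189.8) = 189.8
  H: 0 + 1(46.41) = 46.41

46.4 mol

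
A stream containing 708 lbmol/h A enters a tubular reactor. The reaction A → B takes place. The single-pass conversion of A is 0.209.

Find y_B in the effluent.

A reacted = 0.209 × 708 = 148 lbmol/h; ν_A = −1, so ξ = 148/1 = 148 lbmol/h.
Outlet amounts (n = n₀ + ν ξ):
  A: 708 − 1(148) = 560
  B: 0 + 1(148) = 148
Total out = 708 lbmol/h; y_B = 148 / 708 = 0.209.

0.209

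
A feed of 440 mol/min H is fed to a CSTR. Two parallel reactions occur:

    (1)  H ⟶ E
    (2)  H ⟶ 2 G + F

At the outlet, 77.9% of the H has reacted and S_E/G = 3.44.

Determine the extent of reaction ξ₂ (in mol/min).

ξ₂ = 43.5 mol/min

Conversion of H: H consumed = 0.779 × 440 = 342.8 mol/min = 1ξ₁ + 1ξ₂.
Selectivity: 1ξ₁ / (2ξ₂) = 3.44 → ξ₁ = 6.88 ξ₂.
Substitute: (1·6.88 + 1) ξ₂ = 342.8 → ξ₂ = 43.5 mol/min, ξ₁ = 299.3 mol/min.
Outlet amounts (n = n₀ + Σ ν·ξ):
  H: 440 − 1(299.3) − 1(43.5) = 97.24
  E: 0 + 1(299.3) = 299.3
  G: 0 + 2(43.5) = 86.99
  F: 0 + 1(43.5) = 43.5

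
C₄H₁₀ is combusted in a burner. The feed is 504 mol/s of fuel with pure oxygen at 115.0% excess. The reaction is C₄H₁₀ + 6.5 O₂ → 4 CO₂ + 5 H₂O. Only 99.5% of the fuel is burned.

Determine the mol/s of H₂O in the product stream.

Stoichiometric O₂ = 6.5 × 504 = 3276 mol/s; O₂ fed = 3276 × 2.150 = 7043 mol/s.
Fuel reacted = 0.995 × 504 → ξ = 501.5 mol/s.
Outlet (n = n₀ + ν ξ):
  C₄H₁₀: 504 − 1(501.5) = 2.52
  O₂: 7043 − 6.5(501.5) = 3784
  CO₂: 0 + 4(501.5) = 2006
  H₂O: 0 + 5(501.5) = 2507

2510 mol/s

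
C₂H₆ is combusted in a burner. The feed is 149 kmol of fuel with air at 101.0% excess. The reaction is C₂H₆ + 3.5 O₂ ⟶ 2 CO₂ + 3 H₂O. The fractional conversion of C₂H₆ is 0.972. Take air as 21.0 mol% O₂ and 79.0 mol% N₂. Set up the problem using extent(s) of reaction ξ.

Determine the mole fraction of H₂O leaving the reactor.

Stoichiometric O₂ = 3.5 × 149 = 521.5 kmol; O₂ fed = 521.5 × 2.010 = 1048 kmol.
N₂ fed = 1048 × 79/21 = 3943 kmol.
Fuel reacted = 0.972 × 149 → ξ = 144.8 kmol.
Outlet (n = n₀ + ν ξ):
  C₂H₆: 149 − 1(144.8) = 4.172
  O₂: 1048 − 3.5(144.8) = 541.3
  N₂: 3943 (inert)
  CO₂: 0 + 2(144.8) = 289.7
  H₂O: 0 + 3(144.8) = 434.5
Total out = 5213 kmol; y_H₂O = 434.5 / 5213 = 0.08335.

0.0833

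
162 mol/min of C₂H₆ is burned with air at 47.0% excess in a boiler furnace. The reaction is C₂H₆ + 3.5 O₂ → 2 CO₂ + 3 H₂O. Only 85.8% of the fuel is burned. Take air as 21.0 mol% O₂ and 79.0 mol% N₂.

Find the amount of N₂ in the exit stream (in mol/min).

Stoichiometric O₂ = 3.5 × 162 = 567 mol/min; O₂ fed = 567 × 1.470 = 833.5 mol/min.
N₂ fed = 833.5 × 79/21 = 3136 mol/min.
Fuel reacted = 0.858 × 162 → ξ = 139 mol/min.
Outlet (n = n₀ + ν ξ):
  C₂H₆: 162 − 1(139) = 23
  O₂: 833.5 − 3.5(139) = 347
  N₂: 3136 (inert)
  CO₂: 0 + 2(139) = 278
  H₂O: 0 + 3(139) = 417

3140 mol/min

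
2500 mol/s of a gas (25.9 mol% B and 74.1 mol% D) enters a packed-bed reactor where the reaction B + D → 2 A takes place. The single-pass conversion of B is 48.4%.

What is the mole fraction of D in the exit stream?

B reacted = 0.484 × 647.5 = 313.4 mol/s; ν_B = −1, so ξ = 313.4/1 = 313.4 mol/s.
Outlet amounts (n = n₀ + ν ξ):
  B: 647.5 − 1(313.4) = 334.1
  D: 1852 − 1(313.4) = 1539
  A: 0 + 2(313.4) = 626.8
Total out = 2500 mol/s; y_D = 1539 / 2500 = 0.6156.

0.616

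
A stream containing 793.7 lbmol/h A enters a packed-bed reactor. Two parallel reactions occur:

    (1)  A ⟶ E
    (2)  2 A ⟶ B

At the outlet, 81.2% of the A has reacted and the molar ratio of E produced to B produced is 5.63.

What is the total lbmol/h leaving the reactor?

Conversion of A: A consumed = 0.812 × 793.7 = 644.5 lbmol/h = 1ξ₁ + 2ξ₂.
Selectivity: 1ξ₁ / (1ξ₂) = 5.63 → ξ₁ = 5.63 ξ₂.
Substitute: (1·5.63 + 2) ξ₂ = 644.5 → ξ₂ = 84.47 lbmol/h, ξ₁ = 475.6 lbmol/h.
Outlet amounts (n = n₀ + Σ ν·ξ):
  A: 793.7 − 1(475.6) − 2(84.47) = 149.2
  E: 0 + 1(475.6) = 475.6
  B: 0 + 1(84.47) = 84.47
Total out = 149.2 + 475.6 + 84.47 = 709.2 lbmol/h.

709 lbmol/h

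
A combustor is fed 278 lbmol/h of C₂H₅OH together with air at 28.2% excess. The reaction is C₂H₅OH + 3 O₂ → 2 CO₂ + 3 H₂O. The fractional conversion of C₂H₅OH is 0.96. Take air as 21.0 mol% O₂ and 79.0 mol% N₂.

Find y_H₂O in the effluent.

0.142

Stoichiometric O₂ = 3 × 278 = 834 lbmol/h; O₂ fed = 834 × 1.282 = 1069 lbmol/h.
N₂ fed = 1069 × 79/21 = 4022 lbmol/h.
Fuel reacted = 0.96 × 278 → ξ = 266.9 lbmol/h.
Outlet (n = n₀ + ν ξ):
  C₂H₅OH: 278 − 1(266.9) = 11.12
  O₂: 1069 − 3(266.9) = 268.5
  N₂: 4022 (inert)
  CO₂: 0 + 2(266.9) = 533.8
  H₂O: 0 + 3(266.9) = 800.6
Total out = 5636 lbmol/h; y_H₂O = 800.6 / 5636 = 0.1421.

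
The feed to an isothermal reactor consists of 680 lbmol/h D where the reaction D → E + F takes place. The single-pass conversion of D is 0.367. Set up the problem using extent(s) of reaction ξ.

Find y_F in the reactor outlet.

0.268

D reacted = 0.367 × 680 = 249.6 lbmol/h; ν_D = −1, so ξ = 249.6/1 = 249.6 lbmol/h.
Outlet amounts (n = n₀ + ν ξ):
  D: 680 − 1(249.6) = 430.4
  E: 0 + 1(249.6) = 249.6
  F: 0 + 1(249.6) = 249.6
Total out = 929.6 lbmol/h; y_F = 249.6 / 929.6 = 0.2685.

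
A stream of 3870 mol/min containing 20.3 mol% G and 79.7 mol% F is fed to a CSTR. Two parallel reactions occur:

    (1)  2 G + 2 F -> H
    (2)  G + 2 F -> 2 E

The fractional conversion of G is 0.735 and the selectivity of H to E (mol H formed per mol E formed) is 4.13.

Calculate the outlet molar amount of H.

272 mol/min

Conversion of G: G consumed = 0.735 × 785.6 = 577.4 mol/min = 2ξ₁ + 1ξ₂.
Selectivity: 1ξ₁ / (2ξ₂) = 4.13 → ξ₁ = 8.26 ξ₂.
Substitute: (2·8.26 + 1) ξ₂ = 577.4 → ξ₂ = 32.96 mol/min, ξ₁ = 272.2 mol/min.
Outlet amounts (n = n₀ + Σ ν·ξ):
  G: 785.6 − 2(272.2) − 1(32.96) = 208.2
  F: 3084 − 2(272.2) − 2(32.96) = 2474
  H: 0 + 1(272.2) = 272.2
  E: 0 + 2(32.96) = 65.92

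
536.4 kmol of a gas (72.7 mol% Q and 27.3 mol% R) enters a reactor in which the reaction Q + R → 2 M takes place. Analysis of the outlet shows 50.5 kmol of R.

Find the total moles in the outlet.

536 kmol

For R: n = n₀ − 1ξ → 50.5 = 146.4 − 1ξ, giving ξ = 95.94 kmol.
Outlet amounts (n = n₀ + ν ξ):
  Q: 390 − 1(95.94) = 294
  R: 146.4 − 1(95.94) = 50.5
  M: 0 + 2(95.94) = 191.9
Total out = 294 + 50.5 + 191.9 = 536.4 kmol.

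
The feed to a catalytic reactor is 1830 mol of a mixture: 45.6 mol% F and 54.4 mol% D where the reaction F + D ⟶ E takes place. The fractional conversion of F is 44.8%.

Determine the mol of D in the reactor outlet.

F reacted = 0.448 × 834.5 = 373.8 mol; ν_F = −1, so ξ = 373.8/1 = 373.8 mol.
Outlet amounts (n = n₀ + ν ξ):
  F: 834.5 − 1(373.8) = 460.6
  D: 995.5 − 1(373.8) = 621.7
  E: 0 + 1(373.8) = 373.8

622 mol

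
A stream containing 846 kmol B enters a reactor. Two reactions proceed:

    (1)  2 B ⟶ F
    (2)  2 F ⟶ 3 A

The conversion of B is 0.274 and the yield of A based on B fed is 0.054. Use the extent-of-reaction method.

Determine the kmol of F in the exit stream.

85.4 kmol

Conversion of B: B consumed = 2ξ₁ = 0.274 × 846 → ξ₁ = 115.9 kmol.
Yield of A: 3ξ₂ / 846 = 0.054 → ξ₂ = 15.23 kmol.
Outlet amounts (n = n₀ + Σ ν·ξ):
  B: 846 − 2(115.9) = 614.2
  F: 0 + 1(115.9) − 2(15.23) = 85.45
  A: 0 + 3(15.23) = 45.68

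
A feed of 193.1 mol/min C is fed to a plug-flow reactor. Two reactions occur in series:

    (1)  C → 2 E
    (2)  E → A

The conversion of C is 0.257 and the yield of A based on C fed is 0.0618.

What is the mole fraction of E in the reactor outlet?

0.36

Conversion of C: C consumed = 1ξ₁ = 0.257 × 193.1 → ξ₁ = 49.63 mol/min.
Yield of A: 1ξ₂ / 193.1 = 0.0618 → ξ₂ = 11.93 mol/min.
Outlet amounts (n = n₀ + Σ ν·ξ):
  C: 193.1 − 1(49.63) = 143.5
  E: 0 + 2(49.63) − 1(11.93) = 87.32
  A: 0 + 1(11.93) = 11.93
Total out = 242.7 mol/min; y_E = 87.32 / 242.7 = 0.3597.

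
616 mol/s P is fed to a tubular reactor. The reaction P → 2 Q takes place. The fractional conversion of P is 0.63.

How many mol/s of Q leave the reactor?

P reacted = 0.63 × 616 = 388.1 mol/s; ν_P = −1, so ξ = 388.1/1 = 388.1 mol/s.
Outlet amounts (n = n₀ + ν ξ):
  P: 616 − 1(388.1) = 227.9
  Q: 0 + 2(388.1) = 776.2

776 mol/s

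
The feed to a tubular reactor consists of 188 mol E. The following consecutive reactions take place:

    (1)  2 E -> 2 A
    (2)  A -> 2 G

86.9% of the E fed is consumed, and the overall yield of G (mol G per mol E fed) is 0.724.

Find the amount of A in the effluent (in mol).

Conversion of E: E consumed = 2ξ₁ = 0.869 × 188 → ξ₁ = 81.69 mol.
Yield of G: 2ξ₂ / 188 = 0.724 → ξ₂ = 68.06 mol.
Outlet amounts (n = n₀ + Σ ν·ξ):
  E: 188 − 2(81.69) = 24.63
  A: 0 + 2(81.69) − 1(68.06) = 95.32
  G: 0 + 2(68.06) = 136.1

95.3 mol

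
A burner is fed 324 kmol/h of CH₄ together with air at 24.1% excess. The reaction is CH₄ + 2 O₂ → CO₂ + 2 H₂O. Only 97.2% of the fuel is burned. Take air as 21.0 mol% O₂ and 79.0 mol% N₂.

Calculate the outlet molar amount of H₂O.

Stoichiometric O₂ = 2 × 324 = 648 kmol/h; O₂ fed = 648 × 1.241 = 804.2 kmol/h.
N₂ fed = 804.2 × 79/21 = 3025 kmol/h.
Fuel reacted = 0.972 × 324 → ξ = 314.9 kmol/h.
Outlet (n = n₀ + ν ξ):
  CH₄: 324 − 1(314.9) = 9.072
  O₂: 804.2 − 2(314.9) = 174.3
  N₂: 3025 (inert)
  CO₂: 0 + 1(314.9) = 314.9
  H₂O: 0 + 2(314.9) = 629.9

630 kmol/h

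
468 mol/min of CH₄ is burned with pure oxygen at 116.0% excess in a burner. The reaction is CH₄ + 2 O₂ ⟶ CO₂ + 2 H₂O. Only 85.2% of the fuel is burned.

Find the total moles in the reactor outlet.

Stoichiometric O₂ = 2 × 468 = 936 mol/min; O₂ fed = 936 × 2.160 = 2022 mol/min.
Fuel reacted = 0.852 × 468 → ξ = 398.7 mol/min.
Outlet (n = n₀ + ν ξ):
  CH₄: 468 − 1(398.7) = 69.26
  O₂: 2022 − 2(398.7) = 1224
  CO₂: 0 + 1(398.7) = 398.7
  H₂O: 0 + 2(398.7) = 797.5
Total out = 69.26 + 1224 + 398.7 + 797.5 = 2490 mol/min.

2490 mol/min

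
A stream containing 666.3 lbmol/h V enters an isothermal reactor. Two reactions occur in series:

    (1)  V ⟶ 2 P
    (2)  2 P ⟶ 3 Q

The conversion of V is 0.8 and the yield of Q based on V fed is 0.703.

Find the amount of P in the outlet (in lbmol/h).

Conversion of V: V consumed = 1ξ₁ = 0.8 × 666.3 → ξ₁ = 533 lbmol/h.
Yield of Q: 3ξ₂ / 666.3 = 0.703 → ξ₂ = 156.1 lbmol/h.
Outlet amounts (n = n₀ + Σ ν·ξ):
  V: 666.3 − 1(533) = 133.3
  P: 0 + 2(533) − 2(156.1) = 753.8
  Q: 0 + 3(156.1) = 468.4

754 lbmol/h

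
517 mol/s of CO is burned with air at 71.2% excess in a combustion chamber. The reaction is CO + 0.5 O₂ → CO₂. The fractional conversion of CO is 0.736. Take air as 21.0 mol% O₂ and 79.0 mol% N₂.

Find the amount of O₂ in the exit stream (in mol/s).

Stoichiometric O₂ = 0.5 × 517 = 258.5 mol/s; O₂ fed = 258.5 × 1.712 = 442.6 mol/s.
N₂ fed = 442.6 × 79/21 = 1665 mol/s.
Fuel reacted = 0.736 × 517 → ξ = 380.5 mol/s.
Outlet (n = n₀ + ν ξ):
  CO: 517 − 1(380.5) = 136.5
  O₂: 442.6 − 0.5(380.5) = 252.3
  N₂: 1665 (inert)
  CO₂: 0 + 1(380.5) = 380.5

252 mol/s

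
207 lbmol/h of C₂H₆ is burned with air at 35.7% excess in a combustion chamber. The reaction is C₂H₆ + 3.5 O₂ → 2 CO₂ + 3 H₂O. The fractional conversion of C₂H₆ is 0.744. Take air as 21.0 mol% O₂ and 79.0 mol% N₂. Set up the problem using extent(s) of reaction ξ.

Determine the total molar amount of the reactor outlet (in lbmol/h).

4970 lbmol/h

Stoichiometric O₂ = 3.5 × 207 = 724.5 lbmol/h; O₂ fed = 724.5 × 1.357 = 983.1 lbmol/h.
N₂ fed = 983.1 × 79/21 = 3699 lbmol/h.
Fuel reacted = 0.744 × 207 → ξ = 154 lbmol/h.
Outlet (n = n₀ + ν ξ):
  C₂H₆: 207 − 1(154) = 52.99
  O₂: 983.1 − 3.5(154) = 444.1
  N₂: 3699 (inert)
  CO₂: 0 + 2(154) = 308
  H₂O: 0 + 3(154) = 462
Total out = 52.99 + 444.1 + 3699 + 308 + 462 = 4966 lbmol/h.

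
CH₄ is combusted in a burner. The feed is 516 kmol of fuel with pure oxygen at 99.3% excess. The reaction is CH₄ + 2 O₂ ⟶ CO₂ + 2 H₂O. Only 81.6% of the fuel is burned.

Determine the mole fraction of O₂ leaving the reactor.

0.472

Stoichiometric O₂ = 2 × 516 = 1032 kmol; O₂ fed = 1032 × 1.993 = 2057 kmol.
Fuel reacted = 0.816 × 516 → ξ = 421.1 kmol.
Outlet (n = n₀ + ν ξ):
  CH₄: 516 − 1(421.1) = 94.94
  O₂: 2057 − 2(421.1) = 1215
  CO₂: 0 + 1(421.1) = 421.1
  H₂O: 0 + 2(421.1) = 842.1
Total out = 2573 kmol; y_O₂ = 1215 / 2573 = 0.4721.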